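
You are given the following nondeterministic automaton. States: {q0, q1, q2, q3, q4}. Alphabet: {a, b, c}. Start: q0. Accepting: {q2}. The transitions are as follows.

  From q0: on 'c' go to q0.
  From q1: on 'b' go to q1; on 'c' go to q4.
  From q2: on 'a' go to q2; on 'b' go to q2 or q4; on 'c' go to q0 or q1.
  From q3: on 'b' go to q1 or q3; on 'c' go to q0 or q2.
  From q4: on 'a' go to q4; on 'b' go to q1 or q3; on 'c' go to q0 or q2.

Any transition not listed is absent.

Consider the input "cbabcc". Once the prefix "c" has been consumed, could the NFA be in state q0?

Yes

Start in {q0}.
Read 'c': {q0} → {q0}.
State q0 is in {q0}.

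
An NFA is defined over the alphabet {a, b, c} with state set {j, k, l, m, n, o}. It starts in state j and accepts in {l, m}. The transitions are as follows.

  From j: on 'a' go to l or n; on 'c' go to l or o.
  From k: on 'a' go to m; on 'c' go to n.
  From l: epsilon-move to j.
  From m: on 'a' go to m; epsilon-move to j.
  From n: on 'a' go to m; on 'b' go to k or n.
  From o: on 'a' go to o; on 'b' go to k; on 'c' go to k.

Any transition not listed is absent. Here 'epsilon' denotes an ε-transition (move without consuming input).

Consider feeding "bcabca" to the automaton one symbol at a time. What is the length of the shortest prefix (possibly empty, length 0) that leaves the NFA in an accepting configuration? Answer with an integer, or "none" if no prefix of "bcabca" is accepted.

none

Start in {j}.
Read 'b': j→∅; now ∅.
The set is empty and remains empty for the remaining 5 symbols.
No reachable set along the way intersects F.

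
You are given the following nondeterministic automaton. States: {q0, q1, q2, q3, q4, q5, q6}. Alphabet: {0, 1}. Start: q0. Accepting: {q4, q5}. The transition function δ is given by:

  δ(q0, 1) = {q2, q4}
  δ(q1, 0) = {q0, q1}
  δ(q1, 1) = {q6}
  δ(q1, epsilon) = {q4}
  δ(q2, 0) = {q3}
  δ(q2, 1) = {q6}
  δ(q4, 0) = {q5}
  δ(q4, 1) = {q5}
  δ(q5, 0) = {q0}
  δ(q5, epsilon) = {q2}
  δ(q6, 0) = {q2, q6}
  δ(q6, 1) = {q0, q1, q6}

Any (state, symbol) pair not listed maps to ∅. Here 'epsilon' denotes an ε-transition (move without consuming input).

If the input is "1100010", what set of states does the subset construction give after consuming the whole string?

{q0, q1, q2, q4, q5, q6}

Start in {q0}.
Read '1': q0→{q2, q4}; now {q2, q4}.
Read '1': q2→{q6}, q4→{q5}; union {q5, q6}; ε-closure = {q2, q5, q6}.
Read '0': q2→{q3}, q5→{q0}, q6→{q2, q6}; now {q0, q2, q3, q6}.
Read '0': q0→∅, q2→{q3}, q3→∅, q6→{q2, q6}; now {q2, q3, q6}.
Read '0': q2→{q3}, q3→∅, q6→{q2, q6}; now {q2, q3, q6}.
Read '1': q2→{q6}, q3→∅, q6→{q0, q1, q6}; union {q0, q1, q6}; ε-closure = {q0, q1, q4, q6}.
Read '0': q0→∅, q1→{q0, q1}, q4→{q5}, q6→{q2, q6}; union {q0, q1, q2, q5, q6}; ε-closure = {q0, q1, q2, q4, q5, q6}.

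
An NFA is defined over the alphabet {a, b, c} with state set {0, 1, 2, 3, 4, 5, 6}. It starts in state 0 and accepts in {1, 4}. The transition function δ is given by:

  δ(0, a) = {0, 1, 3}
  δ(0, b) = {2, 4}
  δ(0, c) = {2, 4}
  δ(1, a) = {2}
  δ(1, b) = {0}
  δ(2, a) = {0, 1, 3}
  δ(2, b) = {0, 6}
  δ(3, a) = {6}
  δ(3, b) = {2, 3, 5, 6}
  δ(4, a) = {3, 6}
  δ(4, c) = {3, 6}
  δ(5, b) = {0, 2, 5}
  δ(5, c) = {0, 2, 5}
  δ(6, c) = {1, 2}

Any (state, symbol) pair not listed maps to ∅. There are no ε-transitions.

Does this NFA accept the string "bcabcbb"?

Start in {0}.
Read 'b': 0→{2, 4}; now {2, 4}.
Read 'c': 2→∅, 4→{3, 6}; now {3, 6}.
Read 'a': 3→{6}, 6→∅; now {6}.
Read 'b': 6→∅; now ∅.
The set is empty and remains empty for the remaining 3 symbols.
The final set ∅ contains no accepting state.

No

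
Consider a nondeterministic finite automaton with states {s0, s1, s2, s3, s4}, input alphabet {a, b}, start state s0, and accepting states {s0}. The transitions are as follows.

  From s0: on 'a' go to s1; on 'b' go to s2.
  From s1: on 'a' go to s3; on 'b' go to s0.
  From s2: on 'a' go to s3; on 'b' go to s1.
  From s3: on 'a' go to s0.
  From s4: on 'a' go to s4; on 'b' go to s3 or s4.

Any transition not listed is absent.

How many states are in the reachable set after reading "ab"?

1

Start in {s0}.
Read 'a': s0→{s1}; now {s1}.
Read 'b': s1→{s0}; now {s0}.
That set has 1 state.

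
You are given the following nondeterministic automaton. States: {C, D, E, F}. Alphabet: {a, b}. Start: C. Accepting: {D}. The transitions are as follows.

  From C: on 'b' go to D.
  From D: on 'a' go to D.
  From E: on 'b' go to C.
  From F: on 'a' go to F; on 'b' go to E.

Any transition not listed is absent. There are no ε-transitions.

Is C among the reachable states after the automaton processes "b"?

No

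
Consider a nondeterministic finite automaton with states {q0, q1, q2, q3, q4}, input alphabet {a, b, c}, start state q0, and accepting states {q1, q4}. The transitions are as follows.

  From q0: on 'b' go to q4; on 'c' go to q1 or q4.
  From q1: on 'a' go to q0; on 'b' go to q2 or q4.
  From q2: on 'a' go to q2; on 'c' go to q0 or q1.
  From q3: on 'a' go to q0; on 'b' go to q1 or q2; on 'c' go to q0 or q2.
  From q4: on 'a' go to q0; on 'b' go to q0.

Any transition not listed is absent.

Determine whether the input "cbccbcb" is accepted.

Yes

Start in {q0}.
Read 'c': {q0} → {q1, q4}.
Read 'b': {q1, q4} → {q0, q2, q4}.
Read 'c': {q0, q2, q4} → {q0, q1, q4}.
Read 'c': {q0, q1, q4} → {q1, q4}.
Read 'b': {q1, q4} → {q0, q2, q4}.
Read 'c': {q0, q2, q4} → {q0, q1, q4}.
Read 'b': {q0, q1, q4} → {q0, q2, q4}.
The final set {q0, q2, q4} contains the accepting state q4.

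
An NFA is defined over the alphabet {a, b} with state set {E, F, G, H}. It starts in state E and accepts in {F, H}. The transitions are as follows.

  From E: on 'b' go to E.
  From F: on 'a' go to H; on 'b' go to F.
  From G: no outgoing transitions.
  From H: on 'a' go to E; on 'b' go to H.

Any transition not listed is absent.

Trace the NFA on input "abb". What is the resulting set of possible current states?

∅

Start in {E}.
Read 'a': {E} → ∅.
The set is empty and remains empty for the remaining 2 symbols.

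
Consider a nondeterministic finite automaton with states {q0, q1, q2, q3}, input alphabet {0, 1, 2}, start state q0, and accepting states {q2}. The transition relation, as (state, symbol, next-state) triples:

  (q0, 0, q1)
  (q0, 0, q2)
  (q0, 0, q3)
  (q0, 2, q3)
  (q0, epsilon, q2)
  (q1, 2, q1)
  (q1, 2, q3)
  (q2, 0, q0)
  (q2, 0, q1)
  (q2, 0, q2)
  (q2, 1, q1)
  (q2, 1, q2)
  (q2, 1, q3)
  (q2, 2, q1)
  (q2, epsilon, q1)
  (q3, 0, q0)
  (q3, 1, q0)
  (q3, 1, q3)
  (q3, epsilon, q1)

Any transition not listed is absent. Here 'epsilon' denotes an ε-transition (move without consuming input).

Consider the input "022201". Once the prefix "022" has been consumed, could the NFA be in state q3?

Start: ε-closure({q0}) = {q0, q1, q2}.
Read '0': {q0, q1, q2} → {q0, q1, q2, q3}.
Read '2': {q0, q1, q2, q3} → {q1, q3}.
Read '2': {q1, q3} → {q1, q3}.
State q3 is in {q1, q3}.

Yes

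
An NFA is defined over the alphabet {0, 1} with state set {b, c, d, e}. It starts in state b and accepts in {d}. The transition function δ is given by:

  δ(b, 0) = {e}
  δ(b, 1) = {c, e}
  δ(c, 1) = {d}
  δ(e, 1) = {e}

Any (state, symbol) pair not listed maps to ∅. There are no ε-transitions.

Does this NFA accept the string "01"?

No

Start in {b}.
Read '0': b→{e}; now {e}.
Read '1': e→{e}; now {e}.
The final set {e} contains no accepting state.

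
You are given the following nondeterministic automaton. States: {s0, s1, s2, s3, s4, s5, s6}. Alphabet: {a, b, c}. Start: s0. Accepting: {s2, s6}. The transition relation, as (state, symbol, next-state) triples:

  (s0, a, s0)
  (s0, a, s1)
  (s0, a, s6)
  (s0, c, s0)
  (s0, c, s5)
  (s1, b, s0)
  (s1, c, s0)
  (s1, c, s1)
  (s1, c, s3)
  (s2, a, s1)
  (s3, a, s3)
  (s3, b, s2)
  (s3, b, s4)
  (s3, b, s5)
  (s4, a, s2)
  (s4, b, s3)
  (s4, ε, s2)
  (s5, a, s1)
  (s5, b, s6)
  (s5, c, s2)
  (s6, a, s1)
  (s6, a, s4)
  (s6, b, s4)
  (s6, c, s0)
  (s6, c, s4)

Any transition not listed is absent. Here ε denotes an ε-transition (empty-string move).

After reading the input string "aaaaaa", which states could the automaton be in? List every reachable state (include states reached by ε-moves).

{s0, s1, s2, s4, s6}

Start in {s0}.
Read 'a': {s0} → {s0, s1, s6}.
Read 'a': {s0, s1, s6} → {s0, s1, s2, s4, s6}.
Read 'a': {s0, s1, s2, s4, s6} → {s0, s1, s2, s4, s6}.
Read 'a': {s0, s1, s2, s4, s6} → {s0, s1, s2, s4, s6}.
Read 'a': {s0, s1, s2, s4, s6} → {s0, s1, s2, s4, s6}.
Read 'a': {s0, s1, s2, s4, s6} → {s0, s1, s2, s4, s6}.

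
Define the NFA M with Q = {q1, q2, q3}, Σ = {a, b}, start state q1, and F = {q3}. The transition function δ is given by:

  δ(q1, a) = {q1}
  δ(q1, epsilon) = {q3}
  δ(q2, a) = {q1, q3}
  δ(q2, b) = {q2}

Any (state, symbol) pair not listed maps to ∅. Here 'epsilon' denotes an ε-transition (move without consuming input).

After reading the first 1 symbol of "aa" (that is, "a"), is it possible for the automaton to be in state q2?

Start: ε-closure({q1}) = {q1, q3}.
Read 'a': q1→{q1}, q3→∅; union {q1}; ε-closure = {q1, q3}.
State q2 is not in {q1, q3}.

No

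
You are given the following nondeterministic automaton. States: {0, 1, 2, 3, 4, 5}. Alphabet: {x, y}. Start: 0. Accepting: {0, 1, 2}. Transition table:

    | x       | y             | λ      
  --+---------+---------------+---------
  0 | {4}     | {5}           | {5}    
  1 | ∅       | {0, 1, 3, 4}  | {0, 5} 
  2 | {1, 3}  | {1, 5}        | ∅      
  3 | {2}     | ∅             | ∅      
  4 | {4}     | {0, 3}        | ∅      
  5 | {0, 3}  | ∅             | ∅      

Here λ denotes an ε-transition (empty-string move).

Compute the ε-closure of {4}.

Begin with {4}.
No ε-moves leave this set, so the closure equals the set itself.

{4}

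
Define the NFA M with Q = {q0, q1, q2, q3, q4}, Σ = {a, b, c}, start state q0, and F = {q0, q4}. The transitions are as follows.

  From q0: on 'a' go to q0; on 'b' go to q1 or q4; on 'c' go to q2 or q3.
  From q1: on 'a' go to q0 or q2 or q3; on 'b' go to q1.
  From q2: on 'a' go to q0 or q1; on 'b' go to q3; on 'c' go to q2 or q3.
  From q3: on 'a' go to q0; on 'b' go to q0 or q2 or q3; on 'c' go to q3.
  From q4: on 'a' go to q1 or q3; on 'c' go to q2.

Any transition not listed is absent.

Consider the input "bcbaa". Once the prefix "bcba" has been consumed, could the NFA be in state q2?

Start in {q0}.
Read 'b': {q0} → {q1, q4}.
Read 'c': {q1, q4} → {q2}.
Read 'b': {q2} → {q3}.
Read 'a': {q3} → {q0}.
State q2 is not in {q0}.

No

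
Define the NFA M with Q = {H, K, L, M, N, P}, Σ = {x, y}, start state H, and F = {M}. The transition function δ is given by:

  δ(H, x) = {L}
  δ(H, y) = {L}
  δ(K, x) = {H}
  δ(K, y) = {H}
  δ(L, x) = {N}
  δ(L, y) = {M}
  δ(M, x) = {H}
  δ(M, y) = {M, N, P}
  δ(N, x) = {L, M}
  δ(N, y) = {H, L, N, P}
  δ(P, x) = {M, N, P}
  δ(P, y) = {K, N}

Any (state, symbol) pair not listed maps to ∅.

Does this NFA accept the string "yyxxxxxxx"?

Start in {H}.
Read 'y': H→{L}; now {L}.
Read 'y': L→{M}; now {M}.
Read 'x': M→{H}; now {H}.
Read 'x': H→{L}; now {L}.
Read 'x': L→{N}; now {N}.
Read 'x': N→{L, M}; now {L, M}.
Read 'x': L→{N}, M→{H}; now {H, N}.
Read 'x': H→{L}, N→{L, M}; now {L, M}.
Read 'x': L→{N}, M→{H}; now {H, N}.
The final set {H, N} contains no accepting state.

No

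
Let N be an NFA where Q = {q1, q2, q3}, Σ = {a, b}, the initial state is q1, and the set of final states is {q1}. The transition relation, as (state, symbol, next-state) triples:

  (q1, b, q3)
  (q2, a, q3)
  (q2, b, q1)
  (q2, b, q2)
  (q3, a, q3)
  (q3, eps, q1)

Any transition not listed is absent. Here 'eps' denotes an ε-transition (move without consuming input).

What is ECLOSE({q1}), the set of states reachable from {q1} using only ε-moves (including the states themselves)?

Begin with {q1}.
No ε-moves leave this set, so the closure equals the set itself.

{q1}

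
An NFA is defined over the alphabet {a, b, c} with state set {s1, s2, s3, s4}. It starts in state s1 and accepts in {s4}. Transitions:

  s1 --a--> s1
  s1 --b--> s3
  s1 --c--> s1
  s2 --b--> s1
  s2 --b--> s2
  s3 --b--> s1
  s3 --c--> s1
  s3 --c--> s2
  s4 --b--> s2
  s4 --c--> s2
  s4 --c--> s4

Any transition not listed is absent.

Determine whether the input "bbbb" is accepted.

Start in {s1}.
Read 'b': s1→{s3}; now {s3}.
Read 'b': s3→{s1}; now {s1}.
Read 'b': s1→{s3}; now {s3}.
Read 'b': s3→{s1}; now {s1}.
The final set {s1} contains no accepting state.

No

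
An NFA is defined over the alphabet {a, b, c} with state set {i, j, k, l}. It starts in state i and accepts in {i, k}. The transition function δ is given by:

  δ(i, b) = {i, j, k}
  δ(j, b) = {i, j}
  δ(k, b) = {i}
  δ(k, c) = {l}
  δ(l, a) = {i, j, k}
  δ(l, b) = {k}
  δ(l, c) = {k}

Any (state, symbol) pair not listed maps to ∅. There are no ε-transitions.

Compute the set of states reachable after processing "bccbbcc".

{k}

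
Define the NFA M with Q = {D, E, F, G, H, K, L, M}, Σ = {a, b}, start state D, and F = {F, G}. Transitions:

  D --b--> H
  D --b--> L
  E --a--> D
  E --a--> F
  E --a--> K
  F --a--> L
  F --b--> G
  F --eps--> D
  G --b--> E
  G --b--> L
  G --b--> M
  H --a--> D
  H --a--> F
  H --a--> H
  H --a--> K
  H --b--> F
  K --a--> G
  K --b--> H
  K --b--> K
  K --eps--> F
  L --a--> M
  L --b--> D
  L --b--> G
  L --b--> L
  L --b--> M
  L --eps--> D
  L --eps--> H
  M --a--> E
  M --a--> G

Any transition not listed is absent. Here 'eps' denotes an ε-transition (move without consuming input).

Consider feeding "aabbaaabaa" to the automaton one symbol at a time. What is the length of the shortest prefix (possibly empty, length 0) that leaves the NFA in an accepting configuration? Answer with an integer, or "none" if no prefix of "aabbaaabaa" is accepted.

none

Start in {D}.
Read 'a': {D} → ∅.
The set is empty and remains empty for the remaining 9 symbols.
No reachable set along the way intersects F.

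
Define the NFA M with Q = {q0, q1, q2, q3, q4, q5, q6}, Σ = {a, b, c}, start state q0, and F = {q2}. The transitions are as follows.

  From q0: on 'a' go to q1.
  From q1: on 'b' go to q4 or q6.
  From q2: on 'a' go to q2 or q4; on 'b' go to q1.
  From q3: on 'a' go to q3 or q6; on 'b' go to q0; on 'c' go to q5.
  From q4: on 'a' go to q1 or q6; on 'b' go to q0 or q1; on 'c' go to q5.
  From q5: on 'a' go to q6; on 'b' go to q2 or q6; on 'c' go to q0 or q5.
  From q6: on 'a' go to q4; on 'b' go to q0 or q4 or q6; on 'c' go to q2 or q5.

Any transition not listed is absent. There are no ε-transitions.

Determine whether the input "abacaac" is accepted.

Start in {q0}.
Read 'a': {q0} → {q1}.
Read 'b': {q1} → {q4, q6}.
Read 'a': {q4, q6} → {q1, q4, q6}.
Read 'c': {q1, q4, q6} → {q2, q5}.
Read 'a': {q2, q5} → {q2, q4, q6}.
Read 'a': {q2, q4, q6} → {q1, q2, q4, q6}.
Read 'c': {q1, q2, q4, q6} → {q2, q5}.
The final set {q2, q5} contains the accepting state q2.

Yes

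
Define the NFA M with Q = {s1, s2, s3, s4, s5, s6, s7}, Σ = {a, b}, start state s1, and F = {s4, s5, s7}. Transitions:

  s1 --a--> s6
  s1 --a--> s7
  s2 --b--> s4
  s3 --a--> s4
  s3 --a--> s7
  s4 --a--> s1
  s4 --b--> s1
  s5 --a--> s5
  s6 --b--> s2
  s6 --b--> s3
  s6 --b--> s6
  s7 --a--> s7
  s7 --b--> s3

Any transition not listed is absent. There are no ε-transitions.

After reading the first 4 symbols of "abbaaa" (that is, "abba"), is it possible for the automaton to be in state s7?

Yes

Start in {s1}.
Read 'a': {s1} → {s6, s7}.
Read 'b': {s6, s7} → {s2, s3, s6}.
Read 'b': {s2, s3, s6} → {s2, s3, s4, s6}.
Read 'a': {s2, s3, s4, s6} → {s1, s4, s7}.
State s7 is in {s1, s4, s7}.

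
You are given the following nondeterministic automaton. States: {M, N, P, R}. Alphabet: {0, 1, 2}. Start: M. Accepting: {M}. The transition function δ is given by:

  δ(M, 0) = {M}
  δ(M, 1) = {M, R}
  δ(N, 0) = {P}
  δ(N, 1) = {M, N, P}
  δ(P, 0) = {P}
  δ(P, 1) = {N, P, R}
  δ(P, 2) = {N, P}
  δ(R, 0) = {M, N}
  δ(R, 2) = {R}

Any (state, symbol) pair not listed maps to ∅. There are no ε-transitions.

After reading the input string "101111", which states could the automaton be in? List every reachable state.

{M, N, P, R}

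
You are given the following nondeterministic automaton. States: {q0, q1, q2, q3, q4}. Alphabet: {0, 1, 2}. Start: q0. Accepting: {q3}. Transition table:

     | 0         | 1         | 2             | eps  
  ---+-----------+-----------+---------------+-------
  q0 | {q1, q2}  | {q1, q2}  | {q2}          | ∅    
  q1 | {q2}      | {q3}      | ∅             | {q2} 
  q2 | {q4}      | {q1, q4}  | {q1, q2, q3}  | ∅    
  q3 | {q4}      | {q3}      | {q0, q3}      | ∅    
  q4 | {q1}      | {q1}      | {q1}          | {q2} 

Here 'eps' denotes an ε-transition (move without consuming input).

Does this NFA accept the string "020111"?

Yes

Start in {q0}.
Read '0': q0→{q1, q2}; now {q1, q2}.
Read '2': q1→∅, q2→{q1, q2, q3}; now {q1, q2, q3}.
Read '0': q1→{q2}, q2→{q4}, q3→{q4}; now {q2, q4}.
Read '1': q2→{q1, q4}, q4→{q1}; union {q1, q4}; ε-closure = {q1, q2, q4}.
Read '1': q1→{q3}, q2→{q1, q4}, q4→{q1}; union {q1, q3, q4}; ε-closure = {q1, q2, q3, q4}.
Read '1': q1→{q3}, q2→{q1, q4}, q3→{q3}, q4→{q1}; union {q1, q3, q4}; ε-closure = {q1, q2, q3, q4}.
The final set {q1, q2, q3, q4} contains the accepting state q3.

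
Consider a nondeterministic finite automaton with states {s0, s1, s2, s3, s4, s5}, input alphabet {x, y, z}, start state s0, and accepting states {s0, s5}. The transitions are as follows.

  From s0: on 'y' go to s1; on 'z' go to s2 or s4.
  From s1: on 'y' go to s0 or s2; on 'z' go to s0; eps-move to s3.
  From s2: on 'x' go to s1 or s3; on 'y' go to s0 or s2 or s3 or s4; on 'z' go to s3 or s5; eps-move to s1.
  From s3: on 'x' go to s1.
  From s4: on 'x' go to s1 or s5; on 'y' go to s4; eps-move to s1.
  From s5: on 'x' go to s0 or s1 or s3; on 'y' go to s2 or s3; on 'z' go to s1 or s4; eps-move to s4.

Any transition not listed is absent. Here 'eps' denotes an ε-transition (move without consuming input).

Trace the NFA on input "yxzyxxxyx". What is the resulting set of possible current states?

Start in {s0}.
Read 'y': s0→{s1}; union {s1}; ε-closure = {s1, s3}.
Read 'x': s1→∅, s3→{s1}; union {s1}; ε-closure = {s1, s3}.
Read 'z': s1→{s0}, s3→∅; now {s0}.
Read 'y': s0→{s1}; union {s1}; ε-closure = {s1, s3}.
Read 'x': s1→∅, s3→{s1}; union {s1}; ε-closure = {s1, s3}.
Read 'x': s1→∅, s3→{s1}; union {s1}; ε-closure = {s1, s3}.
Read 'x': s1→∅, s3→{s1}; union {s1}; ε-closure = {s1, s3}.
Read 'y': s1→{s0, s2}, s3→∅; union {s0, s2}; ε-closure = {s0, s1, s2, s3}.
Read 'x': s0→∅, s1→∅, s2→{s1, s3}, s3→{s1}; now {s1, s3}.

{s1, s3}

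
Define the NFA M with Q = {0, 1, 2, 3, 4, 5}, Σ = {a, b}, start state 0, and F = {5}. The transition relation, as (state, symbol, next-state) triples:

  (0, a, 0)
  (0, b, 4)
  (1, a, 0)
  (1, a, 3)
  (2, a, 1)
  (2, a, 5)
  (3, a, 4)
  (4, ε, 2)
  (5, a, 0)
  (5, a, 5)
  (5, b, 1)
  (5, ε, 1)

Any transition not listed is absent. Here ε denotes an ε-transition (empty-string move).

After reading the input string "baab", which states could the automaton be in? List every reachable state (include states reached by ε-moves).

{1, 2, 4}

Start in {0}.
Read 'b': {0} → {2, 4}.
Read 'a': {2, 4} → {1, 5}.
Read 'a': {1, 5} → {0, 1, 3, 5}.
Read 'b': {0, 1, 3, 5} → {1, 2, 4}.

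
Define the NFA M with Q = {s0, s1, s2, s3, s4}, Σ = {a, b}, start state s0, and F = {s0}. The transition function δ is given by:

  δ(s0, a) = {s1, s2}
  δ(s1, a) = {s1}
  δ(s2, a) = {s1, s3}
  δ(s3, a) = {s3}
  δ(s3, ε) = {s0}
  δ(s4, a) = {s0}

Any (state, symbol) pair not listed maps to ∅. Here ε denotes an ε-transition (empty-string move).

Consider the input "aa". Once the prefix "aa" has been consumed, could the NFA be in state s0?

Start in {s0}.
Read 'a': {s0} → {s1, s2}.
Read 'a': {s1, s2} → {s0, s1, s3}.
State s0 is in {s0, s1, s3}.

Yes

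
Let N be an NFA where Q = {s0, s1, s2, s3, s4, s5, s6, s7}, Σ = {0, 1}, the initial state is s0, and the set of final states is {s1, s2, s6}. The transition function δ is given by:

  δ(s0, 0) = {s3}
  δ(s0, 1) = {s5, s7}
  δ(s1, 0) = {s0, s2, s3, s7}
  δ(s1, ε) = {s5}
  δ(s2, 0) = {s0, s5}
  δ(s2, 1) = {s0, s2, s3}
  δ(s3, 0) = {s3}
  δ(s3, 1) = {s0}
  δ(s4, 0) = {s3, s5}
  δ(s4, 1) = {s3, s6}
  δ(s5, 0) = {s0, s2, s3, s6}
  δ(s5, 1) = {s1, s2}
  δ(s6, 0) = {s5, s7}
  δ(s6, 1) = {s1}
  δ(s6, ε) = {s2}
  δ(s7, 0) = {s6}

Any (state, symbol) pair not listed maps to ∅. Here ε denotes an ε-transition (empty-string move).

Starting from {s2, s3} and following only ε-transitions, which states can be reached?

{s2, s3}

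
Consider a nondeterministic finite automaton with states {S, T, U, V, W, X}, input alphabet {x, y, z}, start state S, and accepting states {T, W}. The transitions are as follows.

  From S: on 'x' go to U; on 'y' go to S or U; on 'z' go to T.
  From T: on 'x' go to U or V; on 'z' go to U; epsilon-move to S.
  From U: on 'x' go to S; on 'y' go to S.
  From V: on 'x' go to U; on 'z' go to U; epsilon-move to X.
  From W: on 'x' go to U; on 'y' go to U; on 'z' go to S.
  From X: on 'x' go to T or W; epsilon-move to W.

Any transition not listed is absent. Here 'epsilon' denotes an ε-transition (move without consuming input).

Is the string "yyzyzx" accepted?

Yes

Start in {S}.
Read 'y': {S} → {S, U}.
Read 'y': {S, U} → {S, U}.
Read 'z': {S, U} → {S, T}.
Read 'y': {S, T} → {S, U}.
Read 'z': {S, U} → {S, T}.
Read 'x': {S, T} → {U, V, W, X}.
The final set {U, V, W, X} contains the accepting state W.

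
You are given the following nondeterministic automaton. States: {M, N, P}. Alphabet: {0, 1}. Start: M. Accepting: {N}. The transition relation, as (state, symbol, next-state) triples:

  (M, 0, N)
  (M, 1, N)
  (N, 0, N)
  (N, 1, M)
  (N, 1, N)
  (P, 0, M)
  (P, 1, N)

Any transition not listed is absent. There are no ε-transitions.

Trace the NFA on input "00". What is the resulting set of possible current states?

Start in {M}.
Read '0': {M} → {N}.
Read '0': {N} → {N}.

{N}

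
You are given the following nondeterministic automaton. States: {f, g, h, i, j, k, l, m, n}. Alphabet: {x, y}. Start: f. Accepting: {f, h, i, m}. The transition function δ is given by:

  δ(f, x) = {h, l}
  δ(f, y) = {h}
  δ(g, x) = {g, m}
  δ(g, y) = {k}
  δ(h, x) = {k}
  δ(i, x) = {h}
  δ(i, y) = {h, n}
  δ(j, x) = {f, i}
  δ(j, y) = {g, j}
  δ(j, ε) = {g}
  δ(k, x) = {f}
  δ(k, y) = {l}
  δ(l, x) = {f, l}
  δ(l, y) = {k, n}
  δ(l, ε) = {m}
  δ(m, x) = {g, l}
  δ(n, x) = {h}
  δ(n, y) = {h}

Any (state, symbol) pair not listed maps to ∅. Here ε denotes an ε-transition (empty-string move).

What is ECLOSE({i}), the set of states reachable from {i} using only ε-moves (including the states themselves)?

{i}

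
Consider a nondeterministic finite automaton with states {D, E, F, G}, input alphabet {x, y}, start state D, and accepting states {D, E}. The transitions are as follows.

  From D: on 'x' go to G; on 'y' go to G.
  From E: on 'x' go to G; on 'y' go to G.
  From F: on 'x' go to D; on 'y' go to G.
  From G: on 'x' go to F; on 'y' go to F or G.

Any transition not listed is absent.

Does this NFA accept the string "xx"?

No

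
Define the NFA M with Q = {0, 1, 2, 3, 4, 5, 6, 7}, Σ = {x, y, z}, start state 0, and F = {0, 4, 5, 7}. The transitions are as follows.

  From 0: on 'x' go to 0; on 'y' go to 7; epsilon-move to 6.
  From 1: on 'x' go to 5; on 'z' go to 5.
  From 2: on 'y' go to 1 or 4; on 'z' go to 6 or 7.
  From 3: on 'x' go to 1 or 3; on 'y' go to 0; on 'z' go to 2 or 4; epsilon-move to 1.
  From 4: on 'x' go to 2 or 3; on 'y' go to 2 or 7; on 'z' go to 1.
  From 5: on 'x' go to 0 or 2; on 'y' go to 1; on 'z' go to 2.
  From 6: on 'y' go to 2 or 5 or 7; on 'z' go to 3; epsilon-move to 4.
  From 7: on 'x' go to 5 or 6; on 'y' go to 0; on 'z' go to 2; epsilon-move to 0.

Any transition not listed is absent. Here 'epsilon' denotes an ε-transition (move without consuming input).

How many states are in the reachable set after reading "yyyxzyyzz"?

Start: ε-closure({0}) = {0, 4, 6}.
Read 'y': {0, 4, 6} → {0, 2, 4, 5, 6, 7}.
Read 'y': {0, 2, 4, 5, 6, 7} → {0, 1, 2, 4, 5, 6, 7}.
Read 'y': {0, 1, 2, 4, 5, 6, 7} → {0, 1, 2, 4, 5, 6, 7}.
Read 'x': {0, 1, 2, 4, 5, 6, 7} → {0, 1, 2, 3, 4, 5, 6}.
Read 'z': {0, 1, 2, 3, 4, 5, 6} → {0, 1, 2, 3, 4, 5, 6, 7}.
Read 'y': {0, 1, 2, 3, 4, 5, 6, 7} → {0, 1, 2, 4, 5, 6, 7}.
Read 'y': {0, 1, 2, 4, 5, 6, 7} → {0, 1, 2, 4, 5, 6, 7}.
Read 'z': {0, 1, 2, 4, 5, 6, 7} → {0, 1, 2, 3, 4, 5, 6, 7}.
Read 'z': {0, 1, 2, 3, 4, 5, 6, 7} → {0, 1, 2, 3, 4, 5, 6, 7}.
That set has 8 states.

8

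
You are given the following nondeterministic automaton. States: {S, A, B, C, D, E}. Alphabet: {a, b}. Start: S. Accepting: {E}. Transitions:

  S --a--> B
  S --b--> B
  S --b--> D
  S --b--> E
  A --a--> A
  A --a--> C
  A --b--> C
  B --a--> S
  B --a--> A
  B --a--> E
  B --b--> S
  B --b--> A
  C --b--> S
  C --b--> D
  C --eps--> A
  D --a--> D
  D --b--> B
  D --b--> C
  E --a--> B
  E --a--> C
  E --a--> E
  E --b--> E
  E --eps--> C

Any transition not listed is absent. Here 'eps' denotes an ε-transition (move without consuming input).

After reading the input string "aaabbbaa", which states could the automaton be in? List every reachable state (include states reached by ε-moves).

{S, A, B, C, D, E}

Start in {S}.
Read 'a': S→{B}; now {B}.
Read 'a': B→{S, A, E}; union {S, A, E}; ε-closure = {S, A, C, E}.
Read 'a': S→{B}, A→{A, C}, C→∅, E→{B, C, E}; now {A, B, C, E}.
Read 'b': A→{C}, B→{S, A}, C→{S, D}, E→{E}; now {S, A, C, D, E}.
Read 'b': S→{B, D, E}, A→{C}, C→{S, D}, D→{B, C}, E→{E}; union {S, B, C, D, E}; ε-closure = {S, A, B, C, D, E}.
Read 'b': S→{B, D, E}, A→{C}, B→{S, A}, C→{S, D}, D→{B, C}, E→{E}; now {S, A, B, C, D, E}.
Read 'a': S→{B}, A→{A, C}, B→{S, A, E}, C→∅, D→{D}, E→{B, C, E}; now {S, A, B, C, D, E}.
Read 'a': S→{B}, A→{A, C}, B→{S, A, E}, C→∅, D→{D}, E→{B, C, E}; now {S, A, B, C, D, E}.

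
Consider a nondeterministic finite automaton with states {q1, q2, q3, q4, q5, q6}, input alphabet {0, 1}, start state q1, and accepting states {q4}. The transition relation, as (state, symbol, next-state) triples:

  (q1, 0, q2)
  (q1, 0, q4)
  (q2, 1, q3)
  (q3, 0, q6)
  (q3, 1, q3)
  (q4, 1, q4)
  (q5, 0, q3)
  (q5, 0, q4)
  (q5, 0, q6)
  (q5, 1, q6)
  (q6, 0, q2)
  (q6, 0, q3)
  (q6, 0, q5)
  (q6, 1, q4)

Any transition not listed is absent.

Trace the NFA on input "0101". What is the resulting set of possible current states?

Start in {q1}.
Read '0': {q1} → {q2, q4}.
Read '1': {q2, q4} → {q3, q4}.
Read '0': {q3, q4} → {q6}.
Read '1': {q6} → {q4}.

{q4}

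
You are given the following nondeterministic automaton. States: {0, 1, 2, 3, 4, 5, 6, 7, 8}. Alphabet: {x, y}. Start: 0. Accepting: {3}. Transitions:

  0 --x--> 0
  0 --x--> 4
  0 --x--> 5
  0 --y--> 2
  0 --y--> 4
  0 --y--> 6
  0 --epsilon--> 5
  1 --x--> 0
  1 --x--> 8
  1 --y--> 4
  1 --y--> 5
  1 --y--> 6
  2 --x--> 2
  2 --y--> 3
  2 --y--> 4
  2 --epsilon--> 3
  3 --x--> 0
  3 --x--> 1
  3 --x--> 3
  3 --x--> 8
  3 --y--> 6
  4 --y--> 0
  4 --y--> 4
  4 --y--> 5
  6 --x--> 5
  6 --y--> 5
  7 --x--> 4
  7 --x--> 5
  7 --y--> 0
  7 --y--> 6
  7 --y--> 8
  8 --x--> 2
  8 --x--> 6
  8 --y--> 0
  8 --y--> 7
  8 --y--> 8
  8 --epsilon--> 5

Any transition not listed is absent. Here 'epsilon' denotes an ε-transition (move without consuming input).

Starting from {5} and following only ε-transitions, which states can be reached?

{5}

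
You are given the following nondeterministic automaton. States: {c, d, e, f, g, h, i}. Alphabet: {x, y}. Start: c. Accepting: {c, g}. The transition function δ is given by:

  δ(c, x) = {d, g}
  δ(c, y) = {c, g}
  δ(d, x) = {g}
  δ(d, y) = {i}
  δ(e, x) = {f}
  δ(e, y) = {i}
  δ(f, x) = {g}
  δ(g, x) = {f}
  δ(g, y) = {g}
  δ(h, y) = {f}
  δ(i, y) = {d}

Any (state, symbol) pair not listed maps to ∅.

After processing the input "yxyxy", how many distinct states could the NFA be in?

0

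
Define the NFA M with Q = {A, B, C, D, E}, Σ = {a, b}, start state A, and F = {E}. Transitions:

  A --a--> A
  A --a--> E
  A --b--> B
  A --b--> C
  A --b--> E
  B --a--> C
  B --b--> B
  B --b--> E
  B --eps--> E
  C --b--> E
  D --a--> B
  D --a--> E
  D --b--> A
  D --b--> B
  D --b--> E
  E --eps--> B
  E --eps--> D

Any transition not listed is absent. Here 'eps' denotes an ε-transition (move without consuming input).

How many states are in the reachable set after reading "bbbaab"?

5

Start in {A}.
Read 'b': {A} → {B, C, D, E}.
Read 'b': {B, C, D, E} → {A, B, D, E}.
Read 'b': {A, B, D, E} → {A, B, C, D, E}.
Read 'a': {A, B, C, D, E} → {A, B, C, D, E}.
Read 'a': {A, B, C, D, E} → {A, B, C, D, E}.
Read 'b': {A, B, C, D, E} → {A, B, C, D, E}.
That set has 5 states.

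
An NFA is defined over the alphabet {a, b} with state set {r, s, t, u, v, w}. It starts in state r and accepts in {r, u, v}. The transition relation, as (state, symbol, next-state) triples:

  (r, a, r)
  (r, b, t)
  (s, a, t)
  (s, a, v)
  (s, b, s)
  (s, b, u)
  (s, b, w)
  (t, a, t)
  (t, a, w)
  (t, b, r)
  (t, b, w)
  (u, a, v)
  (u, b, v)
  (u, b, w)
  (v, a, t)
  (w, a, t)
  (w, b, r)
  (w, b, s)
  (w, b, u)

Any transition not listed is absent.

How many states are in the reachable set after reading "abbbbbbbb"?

6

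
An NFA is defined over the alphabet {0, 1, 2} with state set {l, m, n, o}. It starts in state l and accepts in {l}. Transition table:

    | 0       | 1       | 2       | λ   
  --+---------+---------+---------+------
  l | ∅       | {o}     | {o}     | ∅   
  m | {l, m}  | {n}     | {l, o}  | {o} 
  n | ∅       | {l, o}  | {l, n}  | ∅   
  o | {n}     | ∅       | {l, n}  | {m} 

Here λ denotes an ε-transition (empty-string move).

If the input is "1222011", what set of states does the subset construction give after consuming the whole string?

{l, m, n, o}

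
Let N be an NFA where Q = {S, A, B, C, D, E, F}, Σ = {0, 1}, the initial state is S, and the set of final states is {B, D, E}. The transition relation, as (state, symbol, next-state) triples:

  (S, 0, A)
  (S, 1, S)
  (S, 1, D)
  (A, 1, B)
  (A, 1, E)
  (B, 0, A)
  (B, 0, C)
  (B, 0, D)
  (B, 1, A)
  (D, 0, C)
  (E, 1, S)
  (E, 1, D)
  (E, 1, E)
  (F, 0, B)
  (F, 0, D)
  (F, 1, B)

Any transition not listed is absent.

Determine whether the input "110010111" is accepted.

Start in {S}.
Read '1': {S} → {S, D}.
Read '1': {S, D} → {S, D}.
Read '0': {S, D} → {A, C}.
Read '0': {A, C} → ∅.
The set is empty and remains empty for the remaining 5 symbols.
The final set ∅ contains no accepting state.

No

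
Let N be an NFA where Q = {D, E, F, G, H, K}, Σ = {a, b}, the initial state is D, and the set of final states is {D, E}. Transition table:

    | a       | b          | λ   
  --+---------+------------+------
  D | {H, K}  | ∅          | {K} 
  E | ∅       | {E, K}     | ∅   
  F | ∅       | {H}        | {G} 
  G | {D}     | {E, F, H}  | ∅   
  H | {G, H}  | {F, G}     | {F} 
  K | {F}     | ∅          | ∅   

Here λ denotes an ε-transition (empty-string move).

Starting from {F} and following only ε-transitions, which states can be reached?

{F, G}

Begin with {F}.
ε-move F → G; add G.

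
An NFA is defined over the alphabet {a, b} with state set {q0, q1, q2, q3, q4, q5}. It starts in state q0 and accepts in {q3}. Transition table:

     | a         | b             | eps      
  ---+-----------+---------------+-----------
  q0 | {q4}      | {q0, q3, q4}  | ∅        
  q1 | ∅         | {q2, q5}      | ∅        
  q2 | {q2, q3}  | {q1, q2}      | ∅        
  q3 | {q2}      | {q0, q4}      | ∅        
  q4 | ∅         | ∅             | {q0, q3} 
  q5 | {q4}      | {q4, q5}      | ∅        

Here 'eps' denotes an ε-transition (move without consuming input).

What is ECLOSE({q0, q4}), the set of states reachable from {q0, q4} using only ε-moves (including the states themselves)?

{q0, q3, q4}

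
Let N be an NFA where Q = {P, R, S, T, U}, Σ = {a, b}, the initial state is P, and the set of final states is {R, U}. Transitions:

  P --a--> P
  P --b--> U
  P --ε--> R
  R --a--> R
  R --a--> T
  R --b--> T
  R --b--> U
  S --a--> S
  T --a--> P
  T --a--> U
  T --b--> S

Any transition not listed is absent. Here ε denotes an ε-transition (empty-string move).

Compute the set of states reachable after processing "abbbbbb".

Start: ε-closure({P}) = {P, R}.
Read 'a': {P, R} → {P, R, T}.
Read 'b': {P, R, T} → {S, T, U}.
Read 'b': {S, T, U} → {S}.
Read 'b': {S} → ∅.
The set is empty and remains empty for the remaining 3 symbols.

∅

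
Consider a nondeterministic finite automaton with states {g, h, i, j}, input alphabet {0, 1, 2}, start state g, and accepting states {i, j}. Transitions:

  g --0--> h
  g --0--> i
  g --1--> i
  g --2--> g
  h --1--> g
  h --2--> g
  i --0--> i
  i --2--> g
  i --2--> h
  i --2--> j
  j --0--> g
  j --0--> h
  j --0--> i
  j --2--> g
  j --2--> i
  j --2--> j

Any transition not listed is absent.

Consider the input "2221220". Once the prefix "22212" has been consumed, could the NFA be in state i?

Start in {g}.
Read '2': {g} → {g}.
Read '2': {g} → {g}.
Read '2': {g} → {g}.
Read '1': {g} → {i}.
Read '2': {i} → {g, h, j}.
State i is not in {g, h, j}.

No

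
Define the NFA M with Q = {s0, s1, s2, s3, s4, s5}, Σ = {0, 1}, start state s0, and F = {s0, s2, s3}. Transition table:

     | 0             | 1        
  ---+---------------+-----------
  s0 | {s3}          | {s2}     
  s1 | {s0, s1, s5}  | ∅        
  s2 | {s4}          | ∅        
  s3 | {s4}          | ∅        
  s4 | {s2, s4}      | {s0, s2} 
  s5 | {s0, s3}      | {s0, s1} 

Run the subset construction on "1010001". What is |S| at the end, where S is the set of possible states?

2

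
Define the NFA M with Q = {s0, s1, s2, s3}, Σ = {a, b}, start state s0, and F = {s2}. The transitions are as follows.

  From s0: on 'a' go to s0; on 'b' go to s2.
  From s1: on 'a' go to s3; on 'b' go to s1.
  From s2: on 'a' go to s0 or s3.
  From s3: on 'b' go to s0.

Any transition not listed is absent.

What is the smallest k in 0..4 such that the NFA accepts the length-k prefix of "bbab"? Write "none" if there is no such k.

1

Start in {s0}.
Read 'b': {s0} → {s2}.
None of the earlier sets intersect F, but {s2} does.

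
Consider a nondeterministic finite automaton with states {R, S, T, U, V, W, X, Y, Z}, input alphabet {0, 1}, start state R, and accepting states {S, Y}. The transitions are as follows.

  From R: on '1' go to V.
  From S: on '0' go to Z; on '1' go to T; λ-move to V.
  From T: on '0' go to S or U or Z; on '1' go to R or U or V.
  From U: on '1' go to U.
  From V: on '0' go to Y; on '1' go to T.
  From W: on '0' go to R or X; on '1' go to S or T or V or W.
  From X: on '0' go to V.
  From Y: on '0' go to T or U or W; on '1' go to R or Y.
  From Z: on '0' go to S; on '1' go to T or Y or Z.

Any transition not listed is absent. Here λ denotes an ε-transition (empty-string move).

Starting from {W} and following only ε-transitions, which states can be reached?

Begin with {W}.
No ε-moves leave this set, so the closure equals the set itself.

{W}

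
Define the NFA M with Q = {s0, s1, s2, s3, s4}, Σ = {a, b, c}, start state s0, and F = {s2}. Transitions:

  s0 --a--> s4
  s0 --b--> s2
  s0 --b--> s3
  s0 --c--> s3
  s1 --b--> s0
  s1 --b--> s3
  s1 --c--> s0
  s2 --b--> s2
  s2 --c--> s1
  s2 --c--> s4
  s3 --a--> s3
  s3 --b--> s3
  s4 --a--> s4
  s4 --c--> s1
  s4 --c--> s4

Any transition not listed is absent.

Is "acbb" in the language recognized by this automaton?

Yes

Start in {s0}.
Read 'a': s0→{s4}; now {s4}.
Read 'c': s4→{s1, s4}; now {s1, s4}.
Read 'b': s1→{s0, s3}, s4→∅; now {s0, s3}.
Read 'b': s0→{s2, s3}, s3→{s3}; now {s2, s3}.
The final set {s2, s3} contains the accepting state s2.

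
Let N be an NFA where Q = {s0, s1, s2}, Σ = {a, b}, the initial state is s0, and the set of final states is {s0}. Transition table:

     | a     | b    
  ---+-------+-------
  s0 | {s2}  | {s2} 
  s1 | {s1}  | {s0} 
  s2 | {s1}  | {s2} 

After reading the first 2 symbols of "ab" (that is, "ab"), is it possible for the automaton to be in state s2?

Yes

Start in {s0}.
Read 'a': {s0} → {s2}.
Read 'b': {s2} → {s2}.
State s2 is in {s2}.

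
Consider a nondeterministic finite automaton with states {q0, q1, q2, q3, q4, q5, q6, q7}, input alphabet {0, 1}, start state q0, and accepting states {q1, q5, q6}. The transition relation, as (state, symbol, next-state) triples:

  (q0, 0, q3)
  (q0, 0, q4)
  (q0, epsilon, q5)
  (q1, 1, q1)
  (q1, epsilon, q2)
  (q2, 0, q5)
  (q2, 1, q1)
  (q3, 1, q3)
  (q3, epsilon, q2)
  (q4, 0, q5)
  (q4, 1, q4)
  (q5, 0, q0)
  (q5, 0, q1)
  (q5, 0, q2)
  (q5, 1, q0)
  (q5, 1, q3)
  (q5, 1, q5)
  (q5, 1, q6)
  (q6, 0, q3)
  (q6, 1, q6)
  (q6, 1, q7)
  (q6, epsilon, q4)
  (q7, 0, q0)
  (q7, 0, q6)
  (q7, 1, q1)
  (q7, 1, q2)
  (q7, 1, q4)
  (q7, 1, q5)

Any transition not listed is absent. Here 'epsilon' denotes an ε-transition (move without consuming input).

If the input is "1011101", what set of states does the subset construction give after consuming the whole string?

{q0, q1, q2, q3, q4, q5, q6, q7}

Start: ε-closure({q0}) = {q0, q5}.
Read '1': {q0, q5} → {q0, q2, q3, q4, q5, q6}.
Read '0': {q0, q2, q3, q4, q5, q6} → {q0, q1, q2, q3, q4, q5}.
Read '1': {q0, q1, q2, q3, q4, q5} → {q0, q1, q2, q3, q4, q5, q6}.
Read '1': {q0, q1, q2, q3, q4, q5, q6} → {q0, q1, q2, q3, q4, q5, q6, q7}.
Read '1': {q0, q1, q2, q3, q4, q5, q6, q7} → {q0, q1, q2, q3, q4, q5, q6, q7}.
Read '0': {q0, q1, q2, q3, q4, q5, q6, q7} → {q0, q1, q2, q3, q4, q5, q6}.
Read '1': {q0, q1, q2, q3, q4, q5, q6} → {q0, q1, q2, q3, q4, q5, q6, q7}.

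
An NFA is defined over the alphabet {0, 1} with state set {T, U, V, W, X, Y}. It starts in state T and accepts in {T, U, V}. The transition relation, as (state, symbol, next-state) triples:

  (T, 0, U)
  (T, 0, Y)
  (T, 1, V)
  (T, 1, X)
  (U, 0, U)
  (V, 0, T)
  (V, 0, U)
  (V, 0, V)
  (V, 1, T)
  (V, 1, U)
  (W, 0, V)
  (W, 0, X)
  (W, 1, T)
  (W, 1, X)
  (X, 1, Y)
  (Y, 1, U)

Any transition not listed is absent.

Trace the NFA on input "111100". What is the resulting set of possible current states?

{U}

Start in {T}.
Read '1': {T} → {V, X}.
Read '1': {V, X} → {T, U, Y}.
Read '1': {T, U, Y} → {U, V, X}.
Read '1': {U, V, X} → {T, U, Y}.
Read '0': {T, U, Y} → {U, Y}.
Read '0': {U, Y} → {U}.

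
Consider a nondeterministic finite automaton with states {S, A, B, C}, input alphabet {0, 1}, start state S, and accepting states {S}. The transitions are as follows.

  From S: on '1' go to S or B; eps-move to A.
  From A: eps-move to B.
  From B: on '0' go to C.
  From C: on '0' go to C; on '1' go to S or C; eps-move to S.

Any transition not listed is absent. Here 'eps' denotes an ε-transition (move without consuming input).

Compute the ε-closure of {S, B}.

{S, A, B}

Begin with {S, B}.
ε-move S → A; add A.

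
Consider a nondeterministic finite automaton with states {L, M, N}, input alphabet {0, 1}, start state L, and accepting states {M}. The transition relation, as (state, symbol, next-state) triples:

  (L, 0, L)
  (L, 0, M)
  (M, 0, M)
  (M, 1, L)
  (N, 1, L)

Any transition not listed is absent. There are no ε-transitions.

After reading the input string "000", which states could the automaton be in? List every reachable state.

{L, M}

Start in {L}.
Read '0': L→{L, M}; now {L, M}.
Read '0': L→{L, M}, M→{M}; now {L, M}.
Read '0': L→{L, M}, M→{M}; now {L, M}.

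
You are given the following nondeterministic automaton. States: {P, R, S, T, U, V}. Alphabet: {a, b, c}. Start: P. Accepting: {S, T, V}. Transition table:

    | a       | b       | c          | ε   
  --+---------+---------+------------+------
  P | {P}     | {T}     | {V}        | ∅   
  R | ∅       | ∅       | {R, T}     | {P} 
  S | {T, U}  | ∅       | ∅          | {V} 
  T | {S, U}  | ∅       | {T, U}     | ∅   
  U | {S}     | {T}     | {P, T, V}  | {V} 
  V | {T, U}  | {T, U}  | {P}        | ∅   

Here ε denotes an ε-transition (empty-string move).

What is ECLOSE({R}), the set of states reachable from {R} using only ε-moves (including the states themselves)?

{P, R}

Begin with {R}.
ε-move R → P; add P.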